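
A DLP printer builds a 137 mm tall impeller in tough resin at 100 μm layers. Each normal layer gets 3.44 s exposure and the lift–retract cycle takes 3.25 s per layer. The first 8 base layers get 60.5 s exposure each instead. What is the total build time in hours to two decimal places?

2.67 hours

Layers = ⌈137/0.1⌉ = 1370.
Base layers = 8 × (60.5 + 3.25) = 510 s.
Normal layers = 1362 × (3.44 + 3.25) = 9111.78 s.
Sum: 510 + 9111.78 = 9621.78 s → 2.67 hours.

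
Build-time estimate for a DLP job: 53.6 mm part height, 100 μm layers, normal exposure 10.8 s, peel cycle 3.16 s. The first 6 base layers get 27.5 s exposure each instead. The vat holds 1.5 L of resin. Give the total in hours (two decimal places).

2.11 hours

Layers = ⌈53.6/0.1⌉ = 536.
Burn-in layers = 6 × (27.5 + 3.16) = 183.96 s.
Remaining layers = 530 × (10.8 + 3.16), so 7398.8 s.
Sum: 183.96 + 7398.8 = 7582.76 s → 2.11 hours.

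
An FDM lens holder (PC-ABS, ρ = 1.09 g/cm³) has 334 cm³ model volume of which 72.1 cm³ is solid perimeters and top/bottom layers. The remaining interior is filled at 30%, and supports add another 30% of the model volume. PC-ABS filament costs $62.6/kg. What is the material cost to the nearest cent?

Volume inside the shell: 334 − 72.1 → 261.9 cm³.
Deposited infill: 0.30 × 261.9 → 78.57 cm³.
Support = 0.30 × 334 = 100.2 cm³.
Total extruded = 72.1 + 78.57 + 100.2, so 250.87 cm³.
Mass = 250.87 × 1.09, so 273.4483 g.
At $62.6/kg: 273.4483/1000 × 62.6 = $17.12.

$17.12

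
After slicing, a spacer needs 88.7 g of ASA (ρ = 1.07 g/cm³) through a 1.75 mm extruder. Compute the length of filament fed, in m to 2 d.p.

Extruded volume: 88.7/1.07 = 82.8972 cm³ (82897.2 mm³).
Filament cross-section = π × (1.75/2)² = 2.4053 mm².
L = V/A = 82897.2/2.4053 = 34464.39 mm → 34.46 m.

34.46 m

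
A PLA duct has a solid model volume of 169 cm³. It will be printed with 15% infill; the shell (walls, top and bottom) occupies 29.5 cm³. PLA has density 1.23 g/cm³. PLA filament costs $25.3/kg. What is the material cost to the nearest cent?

Interior volume = 169 − 29.5, so 139.5 cm³.
Deposited infill = 0.15 × 139.5, so 20.925 cm³.
Total printed volume: 29.5 + 20.925 → 50.425 cm³.
Mass = 50.425 × 1.23 = 62.02275 g.
At $25.3/kg: 62.02275/1000 × 25.3 = $1.57.

$1.57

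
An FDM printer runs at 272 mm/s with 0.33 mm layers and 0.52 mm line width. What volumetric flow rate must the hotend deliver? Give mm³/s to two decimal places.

46.68

A: 0.33 × 0.52 → 0.1716 mm².
Q = v·A = 272 × 0.1716 = 46.68 mm³/s.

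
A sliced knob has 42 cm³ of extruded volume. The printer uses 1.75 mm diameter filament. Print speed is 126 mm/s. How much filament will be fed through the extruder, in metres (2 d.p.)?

A = π r² = π × 0.875² = 2.4053 mm².
L = 42000 mm³ / 2.4053 mm² = 17461.44 mm, i.e. 17.46 m.

17.46 m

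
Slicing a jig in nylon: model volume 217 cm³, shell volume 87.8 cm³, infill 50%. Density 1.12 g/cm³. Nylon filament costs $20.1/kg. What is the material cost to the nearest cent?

Interior volume: 217 − 87.8 → 129.2 cm³.
Deposited infill: 0.50 × 129.2 → 64.6 cm³.
Total printed volume = 87.8 + 64.6 = 152.4 cm³.
Mass = 152.4 × 1.12 = 170.688 g.
Cost = 170.688 g / 1000 × $20.1/kg = $3.43.

$3.43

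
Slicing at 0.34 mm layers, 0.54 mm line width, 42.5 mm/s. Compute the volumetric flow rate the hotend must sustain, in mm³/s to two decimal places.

7.80

A = 0.34 × 0.54 = 0.1836 mm².
Volumetric flow = 42.5 × 0.1836 = 7.80 mm³/s.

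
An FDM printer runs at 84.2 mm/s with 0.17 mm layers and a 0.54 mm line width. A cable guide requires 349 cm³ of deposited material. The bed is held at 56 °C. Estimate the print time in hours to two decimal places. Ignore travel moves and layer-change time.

12.54 hours

Extrusion cross-section = 0.17 × 0.54, so 0.0918 mm².
Total extruded path = 349000/0.0918 = 3801742.9 mm.
Print-move time = 3801742.9 / 84.2, so 45151.3 s.
In the requested units: 45151.3 s = 12.54 hours.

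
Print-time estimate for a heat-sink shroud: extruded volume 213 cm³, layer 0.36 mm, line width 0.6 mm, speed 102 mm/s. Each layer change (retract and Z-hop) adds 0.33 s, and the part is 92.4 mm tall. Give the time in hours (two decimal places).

2.71 hours

Bead cross-section = 0.36 × 0.6, so 0.216 mm².
Total extruded path = 213000/0.216 = 986111.1 mm.
Extrusion time: 986111.1 / 102 → 9667.8 s.
Layers = ⌈92.4/0.36⌉ = 257.
Layer-change overhead: 257 × 0.33 → 84.81 s.
Total = 9667.8 + 84.81 = 9752.61 s = 2.71 hours.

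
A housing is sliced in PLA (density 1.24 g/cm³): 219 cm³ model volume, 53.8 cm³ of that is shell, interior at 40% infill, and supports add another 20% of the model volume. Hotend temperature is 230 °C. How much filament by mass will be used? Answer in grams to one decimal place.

Infill region: 219 − 53.8 → 165.2 cm³.
Infill volume = 0.40 × 165.2 = 66.08 cm³.
Support: 0.20 × 219 → 43.8 cm³.
Total printed volume = 53.8 + 66.08 + 43.8 = 163.68 cm³.
Mass: 163.68 × 1.24 → 202.9632 g.

203.0 g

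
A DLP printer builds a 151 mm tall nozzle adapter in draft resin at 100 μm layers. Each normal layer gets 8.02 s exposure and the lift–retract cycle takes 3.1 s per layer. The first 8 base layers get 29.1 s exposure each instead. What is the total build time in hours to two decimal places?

Layers = ⌈151/0.1⌉ = 1510.
Bottom layers: 8 × (29.1 + 3.1) → 257.6 s.
Remaining layers = 1502 × (8.02 + 3.1), so 16702.24 s.
Sum: 257.6 + 16702.24 = 16959.84 s → 4.71 hours.

4.71 hours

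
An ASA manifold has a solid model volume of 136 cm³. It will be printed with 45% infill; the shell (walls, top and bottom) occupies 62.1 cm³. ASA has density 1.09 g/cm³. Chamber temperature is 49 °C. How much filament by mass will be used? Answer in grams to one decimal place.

103.9 g

Infill region = 136 − 62.1, so 73.9 cm³.
Infill deposited: 0.45 × 73.9 → 33.255 cm³.
Total extruded = 62.1 + 33.255 = 95.355 cm³.
Mass: 95.355 × 1.09 → 103.93695 g.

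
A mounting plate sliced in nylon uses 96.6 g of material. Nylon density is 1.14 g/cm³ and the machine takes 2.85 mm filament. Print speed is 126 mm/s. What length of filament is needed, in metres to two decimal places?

13.28 m

Extruded volume: 96.6/1.14 = 84.7368 cm³ (84736.8 mm³).
A = π r² = π × 1.425² = 6.3794 mm².
Length = 84736.8 / 6.3794 = 13282.88 mm = 13.28 m.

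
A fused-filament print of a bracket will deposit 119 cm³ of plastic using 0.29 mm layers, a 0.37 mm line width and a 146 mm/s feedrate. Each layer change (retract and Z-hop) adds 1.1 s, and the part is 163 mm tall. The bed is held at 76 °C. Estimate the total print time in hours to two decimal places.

2.28 hours

Line area: 0.29 × 0.37 → 0.1073 mm².
Path length: 119000 mm³ / 0.1073 mm² → 1109040.1 mm.
Extrusion time: 1109040.1 / 146 → 7596.2 s.
Number of layers: 163 / 0.29 → 563 (rounded up).
Z-hop total = 563 × 1.1, so 619.3 s.
Total = 7596.2 + 619.3 = 8215.5 s = 2.28 hours.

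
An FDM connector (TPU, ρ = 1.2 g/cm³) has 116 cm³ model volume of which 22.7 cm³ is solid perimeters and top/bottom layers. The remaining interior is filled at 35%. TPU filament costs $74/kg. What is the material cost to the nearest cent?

$4.92

Infill region = 116 − 22.7 = 93.3 cm³.
Infill volume = 0.35 × 93.3 = 32.655 cm³.
Total extruded = 22.7 + 32.655, so 55.355 cm³.
Mass = 55.355 × 1.2, so 66.426 g.
At $74/kg: 66.426/1000 × 74 = $4.92.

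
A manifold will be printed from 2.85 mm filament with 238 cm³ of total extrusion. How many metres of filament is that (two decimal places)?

Filament cross-section = π × (2.85/2)² = 6.3794 mm².
L = 238000 mm³ / 6.3794 mm² = 37307.58 mm, i.e. 37.31 m.

37.31 m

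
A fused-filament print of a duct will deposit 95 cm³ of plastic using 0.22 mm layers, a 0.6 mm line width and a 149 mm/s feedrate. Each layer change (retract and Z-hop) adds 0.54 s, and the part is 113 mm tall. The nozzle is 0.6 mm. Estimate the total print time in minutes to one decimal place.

85.1 minutes

Bead cross-section: 0.22 × 0.6 → 0.132 mm².
Path length: 95000 mm³ / 0.132 mm² → 719697 mm.
Time extruding = 719697 / 149, so 4830.2 s.
Layers = ⌈113/0.22⌉ = 514.
Layer-change overhead = 514 × 0.54 = 277.56 s.
Altogether 4830.2 + 277.56 = 5107.76 s, i.e. 85.1 minutes.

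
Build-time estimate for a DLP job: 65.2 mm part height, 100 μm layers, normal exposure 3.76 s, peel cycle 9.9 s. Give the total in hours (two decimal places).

Number of layers: 65.2 / 0.1 → 652 (rounded up).
Per-layer time = 3.76 + 9.9 = 13.66 s.
Build time: 652 × 13.66 s = 8906.32 s, i.e. 2.47 hours.

2.47 hours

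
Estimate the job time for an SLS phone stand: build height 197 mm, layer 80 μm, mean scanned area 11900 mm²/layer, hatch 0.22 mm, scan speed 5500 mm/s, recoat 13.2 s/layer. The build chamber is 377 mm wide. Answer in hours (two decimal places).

15.76 hours

Layers = ⌈197/0.08⌉ = 2463.
Scan path per layer = 11900 / 0.22, so 54090.9 mm.
Scan time per layer = 54090.9 / 5500 = 9.8347 s.
Time per layer: 9.8347 + 13.2 → 23.0347 s.
Total: 2463 × 23.0347 s = 56734.4661 s → 15.76 hours.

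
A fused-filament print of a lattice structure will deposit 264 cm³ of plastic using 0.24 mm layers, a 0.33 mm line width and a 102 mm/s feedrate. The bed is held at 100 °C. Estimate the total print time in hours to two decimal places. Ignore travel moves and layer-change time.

9.08 hours

Line area: 0.24 × 0.33 → 0.0792 mm².
Path length: 264000 mm³ / 0.0792 mm² → 3333333.3 mm.
Time extruding = 3333333.3 / 102, so 32679.7 s.
In the requested units: 32679.7 s = 9.08 hours.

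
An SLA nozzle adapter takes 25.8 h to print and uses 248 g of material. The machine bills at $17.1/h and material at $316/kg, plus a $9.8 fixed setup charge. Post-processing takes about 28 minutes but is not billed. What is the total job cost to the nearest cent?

$529.35

Time charge = 17.1 × 25.8, so $441.18.
Feedstock cost = 316 × 248/1000 = $78.368.
Adding setup: 441.18 + 78.368 + 9.8 → 529.348 ≈ $529.35.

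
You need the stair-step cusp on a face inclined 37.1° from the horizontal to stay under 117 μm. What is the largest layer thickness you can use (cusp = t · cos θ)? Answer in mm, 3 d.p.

cos(37.1°) = 0.7976; t_max = 0.117/0.7976 = 0.147 mm.

0.147 mm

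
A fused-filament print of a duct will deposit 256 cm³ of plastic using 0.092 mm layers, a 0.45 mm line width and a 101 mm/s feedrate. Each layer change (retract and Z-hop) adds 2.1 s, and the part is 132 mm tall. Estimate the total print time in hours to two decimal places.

17.84 hours

Bead cross-section = 0.092 × 0.45, so 0.0414 mm².
Path length: 256000 mm³ / 0.0414 mm² → 6183574.9 mm.
Time extruding = 6183574.9 / 101, so 61223.5 s.
Layers = ⌈132/0.092⌉ = 1435.
Layer-change overhead = 1435 × 2.1, so 3013.5 s.
Total = 61223.5 + 3013.5 = 64237 s = 17.84 hours.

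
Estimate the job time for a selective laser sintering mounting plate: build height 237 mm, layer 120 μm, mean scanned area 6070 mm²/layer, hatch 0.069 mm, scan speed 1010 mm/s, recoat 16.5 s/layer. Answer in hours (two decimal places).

Number of layers: 237 / 0.12 → 1975 (rounded up).
Per-layer scan distance: 6070 / 0.069 → 87971 mm.
Scan time per layer: 87971 / 1010 → 87.1 s.
Per-layer time = 87.1 + 16.5, so 103.6 s.
1975 layers × 103.6 s/layer = 204610 s, i.e. 56.84 hours.

56.84 hours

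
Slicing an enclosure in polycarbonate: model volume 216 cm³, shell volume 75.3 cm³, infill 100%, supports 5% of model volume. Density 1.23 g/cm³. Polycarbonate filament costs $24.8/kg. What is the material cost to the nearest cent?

Volume inside the shell = 216 − 75.3, so 140.7 cm³.
Deposited infill: 1.00 × 140.7 → 140.7 cm³.
Support = 0.05 × 216 = 10.8 cm³.
Total extruded: 75.3 + 140.7 + 10.8 → 226.8 cm³.
Mass = 226.8 × 1.23, so 278.964 g.
Cost = 278.964 g / 1000 × $24.8/kg = $6.92.

$6.92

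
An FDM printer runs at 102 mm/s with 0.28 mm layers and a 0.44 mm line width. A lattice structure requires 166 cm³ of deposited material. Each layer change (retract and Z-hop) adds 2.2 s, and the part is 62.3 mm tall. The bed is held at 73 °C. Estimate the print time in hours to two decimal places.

Extrusion cross-section: 0.28 × 0.44 → 0.1232 mm².
Toolpath length = 166 cm³ / 0.1232 mm² = 166000 / 0.1232 = 1347402.6 mm.
Extrusion time = 1347402.6 / 102 = 13209.8 s.
Layer count = ceil(62.3 / 0.28) = 223.
Z-hop total: 223 × 2.2 → 490.6 s.
Altogether 13209.8 + 490.6 = 13700.4 s, i.e. 3.81 hours.

3.81 hours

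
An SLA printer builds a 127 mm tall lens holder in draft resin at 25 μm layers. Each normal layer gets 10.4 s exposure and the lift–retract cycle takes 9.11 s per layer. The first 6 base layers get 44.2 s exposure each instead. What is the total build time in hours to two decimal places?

27.59 hours

Layer count = ceil(127 / 0.025) = 5080.
Base layers = 6 × (44.2 + 9.11) = 319.86 s.
Normal layers: 5074 × (10.4 + 9.11) → 98993.74 s.
Sum: 319.86 + 98993.74 = 99313.6 s → 27.59 hours.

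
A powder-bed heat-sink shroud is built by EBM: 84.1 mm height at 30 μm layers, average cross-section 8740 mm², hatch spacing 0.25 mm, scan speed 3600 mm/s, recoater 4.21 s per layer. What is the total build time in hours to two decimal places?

10.84 hours

Layer count = ceil(84.1 / 0.03) = 2804.
Per-layer scan distance = 8740 / 0.25 = 34960 mm.
Scan time per layer: 34960 / 3600 → 9.7111 s.
Per-layer time = 9.7111 + 4.21 = 13.9211 s.
2804 layers × 13.9211 s/layer = 39034.7644 s, i.e. 10.84 hours.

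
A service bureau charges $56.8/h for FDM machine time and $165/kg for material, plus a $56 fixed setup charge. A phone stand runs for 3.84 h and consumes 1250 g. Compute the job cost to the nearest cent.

$480.36

Machine-time cost = 56.8 × 3.84, so $218.112.
Material cost: 165 × 1250/1000 → $206.25.
Total = 218.112 + 206.25 + 56 = 480.362 ≈ $480.36.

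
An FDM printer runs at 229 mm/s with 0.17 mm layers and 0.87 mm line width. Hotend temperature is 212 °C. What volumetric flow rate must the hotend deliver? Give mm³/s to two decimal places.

A = 0.17 × 0.87, so 0.1479 mm².
Q = v·A = 229 × 0.1479 = 33.87 mm³/s.

33.87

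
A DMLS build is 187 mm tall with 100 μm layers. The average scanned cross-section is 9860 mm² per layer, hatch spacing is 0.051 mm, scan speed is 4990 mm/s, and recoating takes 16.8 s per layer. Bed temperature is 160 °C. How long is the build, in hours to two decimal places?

28.85 hours

Layer count = ceil(187 / 0.1) = 1870.
Hatch length per layer = 9860 / 0.051 = 193333.3 mm.
Laser time per layer = 193333.3 / 4990, so 38.7441 s.
Time per layer = 38.7441 + 16.8 = 55.5441 s.
Build time = 1870 × 55.5441 = 103867.467 s = 28.85 hours.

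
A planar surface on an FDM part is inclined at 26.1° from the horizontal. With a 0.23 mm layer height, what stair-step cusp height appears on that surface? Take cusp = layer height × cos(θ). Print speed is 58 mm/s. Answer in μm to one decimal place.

h_c = t·cos θ = 0.23 × 0.8980 = 0.20654 mm (206.5 μm).

206.5 μm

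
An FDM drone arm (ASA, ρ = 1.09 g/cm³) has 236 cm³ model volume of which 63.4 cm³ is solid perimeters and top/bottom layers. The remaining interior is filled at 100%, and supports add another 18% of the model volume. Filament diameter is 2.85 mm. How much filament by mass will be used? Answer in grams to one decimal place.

Interior volume = 236 − 63.4 = 172.6 cm³.
Infill deposited = 1.00 × 172.6, so 172.6 cm³.
Support = 0.18 × 236, so 42.48 cm³.
Deposited volume = 63.4 + 172.6 + 42.48 = 278.48 cm³.
Mass = 278.48 × 1.09 = 303.5432 g.

303.5 g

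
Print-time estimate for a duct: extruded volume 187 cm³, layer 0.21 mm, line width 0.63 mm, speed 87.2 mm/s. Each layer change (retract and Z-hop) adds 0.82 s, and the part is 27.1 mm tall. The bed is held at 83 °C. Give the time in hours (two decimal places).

Bead cross-section = 0.21 × 0.63 = 0.1323 mm².
Total extruded path = 187000/0.1323 = 1413454.3 mm.
Time extruding: 1413454.3 / 87.2 → 16209.3 s.
Number of layers: 27.1 / 0.21 → 130 (rounded up).
Layer-change overhead = 130 × 0.82 = 106.6 s.
Altogether 16209.3 + 106.6 = 16315.9 s, i.e. 4.53 hours.

4.53 hours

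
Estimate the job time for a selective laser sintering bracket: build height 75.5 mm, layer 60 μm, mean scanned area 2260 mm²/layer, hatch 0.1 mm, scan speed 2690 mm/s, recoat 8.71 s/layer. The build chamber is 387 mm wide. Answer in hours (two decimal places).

5.98 hours

Layers = ⌈75.5/0.06⌉ = 1259.
Per-layer scan distance = 2260 / 0.1, so 22600 mm.
Laser time per layer: 22600 / 2690 → 8.4015 s.
Per-layer time = 8.4015 + 8.71, so 17.1115 s.
Build time = 1259 × 17.1115 = 21543.3785 s = 5.98 hours.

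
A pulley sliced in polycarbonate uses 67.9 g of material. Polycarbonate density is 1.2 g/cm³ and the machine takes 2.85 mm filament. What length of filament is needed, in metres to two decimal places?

8.87 m

Volume = 67.9 g / 1.2 g·cm⁻³ = 56.5833 cm³ = 56583.3 mm³.
Filament cross-section = π × (2.85/2)² = 6.3794 mm².
L = V/A = 56583.3/6.3794 = 8869.69 mm → 8.87 m.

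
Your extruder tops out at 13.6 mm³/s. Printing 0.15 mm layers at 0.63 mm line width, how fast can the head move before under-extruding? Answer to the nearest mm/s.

144 mm/s

A: 0.15 × 0.63 → 0.0945 mm².
Max speed = 13.6 / 0.0945 = 143.92 ≈ 144 mm/s.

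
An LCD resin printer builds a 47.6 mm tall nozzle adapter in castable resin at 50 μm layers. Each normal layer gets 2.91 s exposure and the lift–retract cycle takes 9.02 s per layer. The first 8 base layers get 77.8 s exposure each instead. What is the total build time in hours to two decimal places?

3.32 hours

Layer count = ceil(47.6 / 0.05) = 952.
Burn-in layers: 8 × (77.8 + 9.02) → 694.56 s.
Remaining layers: 944 × (2.91 + 9.02) → 11261.92 s.
Total = 694.56 + 11261.92 = 11956.48 s = 3.32 hours.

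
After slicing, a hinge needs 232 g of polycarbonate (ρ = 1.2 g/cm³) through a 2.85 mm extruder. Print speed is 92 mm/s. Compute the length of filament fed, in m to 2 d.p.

Volume = 232 g / 1.2 g·cm⁻³ = 193.3333 cm³ = 193333.3 mm³.
A = π r² = π × 1.425² = 6.3794 mm².
L = V/A = 193333.3/6.3794 = 30305.88 mm → 30.31 m.

30.31 m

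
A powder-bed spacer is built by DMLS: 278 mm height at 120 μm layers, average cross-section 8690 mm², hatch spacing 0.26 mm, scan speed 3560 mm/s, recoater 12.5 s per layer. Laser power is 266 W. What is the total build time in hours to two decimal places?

14.09 hours

Layer count = ceil(278 / 0.12) = 2317.
Hatch length per layer = 8690 / 0.26, so 33423.1 mm.
Scan time per layer = 33423.1 / 3560 = 9.3885 s.
Layer cycle = 9.3885 + 12.5 = 21.8885 s.
2317 layers × 21.8885 s/layer = 50715.6545 s, i.e. 14.09 hours.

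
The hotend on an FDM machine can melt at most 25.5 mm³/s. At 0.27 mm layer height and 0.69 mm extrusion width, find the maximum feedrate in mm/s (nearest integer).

Extrusion cross-section = 0.27 × 0.69, so 0.1863 mm².
v_max = Q/A = 25.5/0.1863 = 136.88 mm/s → 137 mm/s.

137 mm/s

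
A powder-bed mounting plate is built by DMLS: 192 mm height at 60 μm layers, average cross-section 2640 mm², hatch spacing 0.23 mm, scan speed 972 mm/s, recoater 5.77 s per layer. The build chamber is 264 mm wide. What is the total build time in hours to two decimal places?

15.63 hours

Layer count = ceil(192 / 0.06) = 3200.
Hatch length per layer = 2640 / 0.23 = 11478.3 mm.
Laser time per layer: 11478.3 / 972 → 11.809 s.
Layer cycle = 11.809 + 5.77 = 17.579 s.
Build time = 3200 × 17.579 = 56252.8 s = 15.63 hours.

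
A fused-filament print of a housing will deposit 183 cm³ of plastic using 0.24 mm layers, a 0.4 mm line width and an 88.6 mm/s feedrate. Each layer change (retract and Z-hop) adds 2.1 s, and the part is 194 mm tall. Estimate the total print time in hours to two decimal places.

6.45 hours

Line area = 0.24 × 0.4 = 0.096 mm².
Total extruded path = 183000/0.096 = 1906250 mm.
Time extruding = 1906250 / 88.6, so 21515.2 s.
Layers = ⌈194/0.24⌉ = 809.
Z-hop total = 809 × 2.1 = 1698.9 s.
Total = 21515.2 + 1698.9 = 23214.1 s = 6.45 hours.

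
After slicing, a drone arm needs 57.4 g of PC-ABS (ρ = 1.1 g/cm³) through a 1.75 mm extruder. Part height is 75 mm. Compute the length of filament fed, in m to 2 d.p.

21.69 m

Volume = 57.4 g / 1.1 g·cm⁻³ = 52.1818 cm³ = 52181.8 mm³.
Filament cross-section = π × (1.75/2)² = 2.4053 mm².
L = V/A = 52181.8/2.4053 = 21694.51 mm → 21.69 m.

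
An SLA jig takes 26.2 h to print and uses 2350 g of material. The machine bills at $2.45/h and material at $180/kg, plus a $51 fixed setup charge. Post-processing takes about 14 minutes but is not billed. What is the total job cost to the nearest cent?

$538.19

Machine cost = 2.45 × 26.2, so $64.19.
Feedstock cost = 180 × 2350/1000 = $423.00.
Adding setup: 64.19 + 423.00 + 51 → $538.19.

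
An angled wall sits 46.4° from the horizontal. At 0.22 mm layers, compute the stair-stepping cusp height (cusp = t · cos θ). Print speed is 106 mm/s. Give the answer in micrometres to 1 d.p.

cos(46.4°) = 0.6896, so cusp = 0.22 × 0.6896 = 0.151712 mm → 151.7 μm.

151.7 μm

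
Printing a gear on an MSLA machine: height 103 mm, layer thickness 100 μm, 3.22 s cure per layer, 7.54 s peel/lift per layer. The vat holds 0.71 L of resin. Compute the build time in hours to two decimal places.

3.08 hours

Number of layers: 103 / 0.1 → 1030 (rounded up).
Cycle time = 3.22 + 7.54, so 10.76 s.
Total = 1030 × 10.76 = 11082.8 s = 3.08 hours.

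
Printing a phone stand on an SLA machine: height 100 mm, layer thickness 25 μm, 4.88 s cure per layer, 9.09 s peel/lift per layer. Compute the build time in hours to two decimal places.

15.52 hours

Layer count = ceil(100 / 0.025) = 4000.
Cycle time: 4.88 + 9.09 → 13.97 s.
Total = 4000 × 13.97 = 55880 s = 15.52 hours.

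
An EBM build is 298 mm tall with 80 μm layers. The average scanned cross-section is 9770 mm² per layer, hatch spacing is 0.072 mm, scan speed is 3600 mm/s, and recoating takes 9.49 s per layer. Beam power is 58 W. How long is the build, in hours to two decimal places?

Layer count = ceil(298 / 0.08) = 3725.
Per-layer scan distance: 9770 / 0.072 → 135694.4 mm.
Beam time per layer = 135694.4 / 3600, so 37.6929 s.
Layer cycle: 37.6929 + 9.49 → 47.1829 s.
3725 layers × 47.1829 s/layer = 175756.3025 s, i.e. 48.82 hours.

48.82 hours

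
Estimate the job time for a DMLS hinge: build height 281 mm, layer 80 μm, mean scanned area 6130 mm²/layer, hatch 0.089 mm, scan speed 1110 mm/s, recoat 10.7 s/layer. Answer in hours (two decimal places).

70.99 hours

Layers = ⌈281/0.08⌉ = 3513.
Per-layer scan distance = 6130 / 0.089 = 68876.4 mm.
Scan time per layer: 68876.4 / 1110 → 62.0508 s.
Layer cycle = 62.0508 + 10.7 = 72.7508 s.
3513 layers × 72.7508 s/layer = 255573.5604 s, i.e. 70.99 hours.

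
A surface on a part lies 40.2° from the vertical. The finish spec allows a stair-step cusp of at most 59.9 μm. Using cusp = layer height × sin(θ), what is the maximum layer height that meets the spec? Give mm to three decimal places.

0.093 mm

sin(40.2°) = 0.6455; t_max = 0.0599/0.6455 = 0.093 mm.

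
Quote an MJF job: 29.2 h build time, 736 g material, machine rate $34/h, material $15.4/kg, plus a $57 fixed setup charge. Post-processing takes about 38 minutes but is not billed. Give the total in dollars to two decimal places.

Time charge = 34 × 29.2, so $992.80.
Feedstock cost = 15.4 × 736/1000 = $11.3344.
Adding setup: 992.80 + 11.3344 + 57 → 1061.1344 ≈ $1061.13.

$1061.13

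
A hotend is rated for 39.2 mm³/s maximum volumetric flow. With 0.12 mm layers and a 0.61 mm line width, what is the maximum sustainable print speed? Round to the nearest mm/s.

536 mm/s

A = 0.12 × 0.61 = 0.0732 mm².
v_max = Q/A = 39.2/0.0732 = 535.52 mm/s → 536 mm/s.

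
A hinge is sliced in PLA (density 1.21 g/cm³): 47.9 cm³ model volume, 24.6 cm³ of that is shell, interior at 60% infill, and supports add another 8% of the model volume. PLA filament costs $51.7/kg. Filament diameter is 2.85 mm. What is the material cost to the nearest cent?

$2.65

Interior volume = 47.9 − 24.6, so 23.3 cm³.
Infill deposited = 0.60 × 23.3, so 13.98 cm³.
Support: 0.08 × 47.9 → 3.832 cm³.
Total printed volume = 24.6 + 13.98 + 3.832 = 42.412 cm³.
Mass = 42.412 × 1.21, so 51.31852 g.
Cost = 51.31852 g / 1000 × $51.7/kg = $2.65.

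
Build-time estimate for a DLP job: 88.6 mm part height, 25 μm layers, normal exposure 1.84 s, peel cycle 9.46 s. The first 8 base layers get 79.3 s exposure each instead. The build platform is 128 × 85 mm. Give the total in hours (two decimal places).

Number of layers: 88.6 / 0.025 → 3544 (rounded up).
Base layers = 8 × (79.3 + 9.46) = 710.08 s.
Normal layers: 3536 × (1.84 + 9.46) → 39956.8 s.
Sum: 710.08 + 39956.8 = 40666.88 s → 11.30 hours.

11.30 hours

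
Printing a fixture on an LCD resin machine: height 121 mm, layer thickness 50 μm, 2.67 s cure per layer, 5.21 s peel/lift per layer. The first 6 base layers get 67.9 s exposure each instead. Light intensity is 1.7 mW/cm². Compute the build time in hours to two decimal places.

5.41 hours

Layer count = ceil(121 / 0.05) = 2420.
Burn-in layers: 6 × (67.9 + 5.21) → 438.66 s.
Normal layers = 2414 × (2.67 + 5.21) = 19022.32 s.
Sum: 438.66 + 19022.32 = 19460.98 s → 5.41 hours.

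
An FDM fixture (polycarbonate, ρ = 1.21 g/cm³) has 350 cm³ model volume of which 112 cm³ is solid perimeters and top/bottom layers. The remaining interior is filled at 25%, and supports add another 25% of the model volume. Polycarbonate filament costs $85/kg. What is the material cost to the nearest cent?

Infill region: 350 − 112 → 238 cm³.
Deposited infill = 0.25 × 238 = 59.5 cm³.
Support = 0.25 × 350 = 87.5 cm³.
Total printed volume = 112 + 59.5 + 87.5, so 259 cm³.
Mass: 259 × 1.21 → 313.39 g.
Cost = 313.39 g / 1000 × $85/kg = $26.64.

$26.64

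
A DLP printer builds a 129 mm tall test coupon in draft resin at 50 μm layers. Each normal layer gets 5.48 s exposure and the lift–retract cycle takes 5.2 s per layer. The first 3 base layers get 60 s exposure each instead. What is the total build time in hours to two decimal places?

7.70 hours

Number of layers: 129 / 0.05 → 2580 (rounded up).
Burn-in layers: 3 × (60 + 5.2) → 195.6 s.
Remaining layers = 2577 × (5.48 + 5.2) = 27522.36 s.
Total = 195.6 + 27522.36 = 27717.96 s = 7.70 hours.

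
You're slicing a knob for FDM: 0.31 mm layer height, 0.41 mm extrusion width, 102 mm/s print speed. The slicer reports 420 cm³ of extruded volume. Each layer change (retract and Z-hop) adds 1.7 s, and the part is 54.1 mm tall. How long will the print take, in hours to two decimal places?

Extrusion cross-section = 0.31 × 0.41, so 0.1271 mm².
Total extruded path = 420000/0.1271 = 3304484.7 mm.
Time extruding = 3304484.7 / 102, so 32396.9 s.
Layer count = ceil(54.1 / 0.31) = 175.
Z-hop total: 175 × 1.7 → 297.5 s.
Total = 32396.9 + 297.5 = 32694.4 s = 9.08 hours.

9.08 hours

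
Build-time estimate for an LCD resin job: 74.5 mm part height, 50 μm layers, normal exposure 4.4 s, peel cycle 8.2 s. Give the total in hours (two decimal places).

5.22 hours

Number of layers: 74.5 / 0.05 → 1490 (rounded up).
Cycle time: 4.4 + 8.2 → 12.6 s.
Total = 1490 × 12.6 = 18774 s = 5.22 hours.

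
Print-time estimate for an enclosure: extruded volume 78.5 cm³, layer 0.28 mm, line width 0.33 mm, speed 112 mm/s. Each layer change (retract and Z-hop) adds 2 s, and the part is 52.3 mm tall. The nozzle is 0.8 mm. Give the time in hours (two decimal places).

2.21 hours

Line area = 0.28 × 0.33 = 0.0924 mm².
Path length: 78500 mm³ / 0.0924 mm² → 849567.1 mm.
Print-move time: 849567.1 / 112 → 7585.4 s.
Layers = ⌈52.3/0.28⌉ = 187.
Non-print overhead: 187 × 2 → 374 s.
Total = 7585.4 + 374 = 7959.4 s = 2.21 hours.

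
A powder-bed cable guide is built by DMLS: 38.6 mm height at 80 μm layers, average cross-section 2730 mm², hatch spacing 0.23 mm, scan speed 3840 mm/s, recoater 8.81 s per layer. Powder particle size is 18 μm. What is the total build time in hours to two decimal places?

Layer count = ceil(38.6 / 0.08) = 483.
Scan path per layer = 2730 / 0.23 = 11869.6 mm.
Laser time per layer = 11869.6 / 3840, so 3.091 s.
Per-layer time = 3.091 + 8.81 = 11.901 s.
483 layers × 11.901 s/layer = 5748.183 s, i.e. 1.60 hours.

1.60 hours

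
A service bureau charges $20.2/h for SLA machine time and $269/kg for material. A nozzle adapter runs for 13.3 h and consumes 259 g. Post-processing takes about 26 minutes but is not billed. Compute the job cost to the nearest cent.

$338.33

Machine cost = 20.2 × 13.3, so $268.66.
Feedstock cost: 269 × 259/1000 → $69.671.
Job cost: 268.66 + 69.671 = 338.331 ≈ $338.33.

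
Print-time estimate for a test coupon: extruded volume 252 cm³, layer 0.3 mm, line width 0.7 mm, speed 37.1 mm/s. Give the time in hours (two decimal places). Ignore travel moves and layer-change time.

Extrusion cross-section = 0.3 × 0.7, so 0.21 mm².
Total extruded path = 252000/0.21 = 1200000 mm.
Extrusion time = 1200000 / 37.1, so 32345 s.
32345 s = 8.98 hours.

8.98 hours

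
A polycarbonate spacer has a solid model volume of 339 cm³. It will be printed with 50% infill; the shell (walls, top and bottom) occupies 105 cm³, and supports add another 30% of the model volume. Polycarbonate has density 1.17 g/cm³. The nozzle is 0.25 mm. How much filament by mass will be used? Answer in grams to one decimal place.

Volume inside the shell = 339 − 105 = 234 cm³.
Deposited infill = 0.50 × 234, so 117 cm³.
Support = 0.30 × 339 = 101.7 cm³.
Deposited volume = 105 + 117 + 101.7, so 323.7 cm³.
Mass: 323.7 × 1.17 → 378.729 g.

378.7 g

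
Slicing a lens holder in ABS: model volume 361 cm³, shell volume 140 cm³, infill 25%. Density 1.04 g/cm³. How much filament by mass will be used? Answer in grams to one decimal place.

Volume inside the shell = 361 − 140, so 221 cm³.
Infill deposited: 0.25 × 221 → 55.25 cm³.
Deposited volume = 140 + 55.25, so 195.25 cm³.
Mass = 195.25 × 1.04 = 203.06 g.

203.1 g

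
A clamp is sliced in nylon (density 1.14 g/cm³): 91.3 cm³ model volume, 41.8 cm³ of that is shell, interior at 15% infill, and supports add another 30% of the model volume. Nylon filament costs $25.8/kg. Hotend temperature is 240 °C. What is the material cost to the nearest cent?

Infill region: 91.3 − 41.8 → 49.5 cm³.
Infill deposited = 0.15 × 49.5 = 7.425 cm³.
Support = 0.30 × 91.3, so 27.39 cm³.
Total printed volume: 41.8 + 7.425 + 27.39 → 76.615 cm³.
Mass: 76.615 × 1.14 → 87.3411 g.
Cost = 87.3411 g / 1000 × $25.8/kg = $2.25.

$2.25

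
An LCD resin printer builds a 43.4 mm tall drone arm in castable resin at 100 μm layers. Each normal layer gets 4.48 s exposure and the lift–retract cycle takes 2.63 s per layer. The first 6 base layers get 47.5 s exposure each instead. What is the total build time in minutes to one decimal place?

Layer count = ceil(43.4 / 0.1) = 434.
Burn-in layers = 6 × (47.5 + 2.63) = 300.78 s.
Regular layers = 428 × (4.48 + 2.63) = 3043.08 s.
Total = 300.78 + 3043.08 = 3343.86 s = 55.7 minutes.

55.7 minutes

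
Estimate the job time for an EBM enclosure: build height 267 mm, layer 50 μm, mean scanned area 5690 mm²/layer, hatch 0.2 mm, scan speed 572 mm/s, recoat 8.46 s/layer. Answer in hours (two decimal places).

86.33 hours

Layers = ⌈267/0.05⌉ = 5340.
Per-layer scan distance: 5690 / 0.2 → 28450 mm.
Scan time per layer = 28450 / 572 = 49.7378 s.
Layer cycle: 49.7378 + 8.46 → 58.1978 s.
Build time = 5340 × 58.1978 = 310776.252 s = 86.33 hours.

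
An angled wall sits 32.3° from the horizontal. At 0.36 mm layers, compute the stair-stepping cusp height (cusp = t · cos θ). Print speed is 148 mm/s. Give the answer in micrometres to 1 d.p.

304.3 μm

cos(32.3°) = 0.8453, so cusp = 0.36 × 0.8453 = 0.304308 mm → 304.3 μm.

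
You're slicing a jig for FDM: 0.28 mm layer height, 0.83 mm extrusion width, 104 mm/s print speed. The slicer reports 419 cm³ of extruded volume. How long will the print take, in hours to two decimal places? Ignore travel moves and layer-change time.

Bead cross-section = 0.28 × 0.83 = 0.2324 mm².
Path length: 419000 mm³ / 0.2324 mm² → 1802926 mm.
Print-move time = 1802926 / 104, so 17335.8 s.
Converting: 17335.8 s = 4.82 hours.

4.82 hours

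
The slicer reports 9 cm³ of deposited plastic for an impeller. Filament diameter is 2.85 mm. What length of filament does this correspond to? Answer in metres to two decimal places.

Filament cross-section = π × (2.85/2)² = 6.3794 mm².
L = 9000 mm³ / 6.3794 mm² = 1410.79 mm, i.e. 1.41 m.

1.41 m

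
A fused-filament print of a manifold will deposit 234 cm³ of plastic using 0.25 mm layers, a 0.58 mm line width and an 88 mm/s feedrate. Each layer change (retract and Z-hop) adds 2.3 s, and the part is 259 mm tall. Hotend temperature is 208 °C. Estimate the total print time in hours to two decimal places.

5.76 hours

Line area = 0.25 × 0.58 = 0.145 mm².
Toolpath length = 234 cm³ / 0.145 mm² = 234000 / 0.145 = 1613793.1 mm.
Time extruding = 1613793.1 / 88 = 18338.6 s.
Number of layers: 259 / 0.25 → 1036 (rounded up).
Z-hop total = 1036 × 2.3 = 2382.8 s.
Total = 18338.6 + 2382.8 = 20721.4 s = 5.76 hours.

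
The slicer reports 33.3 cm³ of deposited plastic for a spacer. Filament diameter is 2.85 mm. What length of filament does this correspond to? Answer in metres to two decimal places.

A = π r² = π × 1.425² = 6.3794 mm².
Length = 33.3 cm³ / 6.3794 mm² = 33300 / 6.3794 = 5219.93 mm = 5.22 m.

5.22 m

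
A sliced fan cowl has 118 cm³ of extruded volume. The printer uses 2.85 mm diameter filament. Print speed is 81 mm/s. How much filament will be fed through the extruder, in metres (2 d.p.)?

Cross-section of 2.85 mm filament: π·(2.85/2)² = 6.3794 mm².
L = 118000 mm³ / 6.3794 mm² = 18497.04 mm, i.e. 18.50 m.

18.50 m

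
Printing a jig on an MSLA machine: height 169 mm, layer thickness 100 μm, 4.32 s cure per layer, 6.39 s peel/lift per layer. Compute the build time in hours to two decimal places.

Number of layers: 169 / 0.1 → 1690 (rounded up).
Cycle time = 4.32 + 6.39, so 10.71 s.
Total = 1690 × 10.71 = 18099.9 s = 5.03 hours.

5.03 hours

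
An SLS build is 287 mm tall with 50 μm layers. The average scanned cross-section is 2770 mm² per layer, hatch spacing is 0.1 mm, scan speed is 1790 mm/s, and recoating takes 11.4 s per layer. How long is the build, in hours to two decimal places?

Layers = ⌈287/0.05⌉ = 5740.
Hatch length per layer = 2770 / 0.1 = 27700 mm.
Per-layer scan time: 27700 / 1790 → 15.4749 s.
Per-layer time = 15.4749 + 11.4 = 26.8749 s.
5740 layers × 26.8749 s/layer = 154261.926 s, i.e. 42.85 hours.

42.85 hours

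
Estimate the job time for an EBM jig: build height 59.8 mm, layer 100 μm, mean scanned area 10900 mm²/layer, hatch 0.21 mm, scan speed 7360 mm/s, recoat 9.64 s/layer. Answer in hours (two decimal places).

Number of layers: 59.8 / 0.1 → 598 (rounded up).
Scan path per layer = 10900 / 0.21, so 51904.8 mm.
Scan time per layer = 51904.8 / 7360 = 7.0523 s.
Per-layer time = 7.0523 + 9.64, so 16.6923 s.
Build time = 598 × 16.6923 = 9981.9954 s = 2.77 hours.

2.77 hours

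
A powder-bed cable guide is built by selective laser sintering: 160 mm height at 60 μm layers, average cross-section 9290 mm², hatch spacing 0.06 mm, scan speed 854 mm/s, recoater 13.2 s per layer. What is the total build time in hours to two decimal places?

144.09 hours

Number of layers: 160 / 0.06 → 2667 (rounded up).
Per-layer scan distance = 9290 / 0.06 = 154833.3 mm.
Per-layer scan time = 154833.3 / 854 = 181.3036 s.
Layer cycle = 181.3036 + 13.2, so 194.5036 s.
Total: 2667 × 194.5036 s = 518741.1012 s → 144.09 hours.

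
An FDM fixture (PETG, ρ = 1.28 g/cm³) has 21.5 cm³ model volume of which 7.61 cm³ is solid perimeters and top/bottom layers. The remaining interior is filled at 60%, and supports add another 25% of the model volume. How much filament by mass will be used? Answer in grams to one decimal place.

Infill region: 21.5 − 7.61 → 13.89 cm³.
Infill deposited = 0.60 × 13.89, so 8.334 cm³.
Support: 0.25 × 21.5 → 5.375 cm³.
Total printed volume = 7.61 + 8.334 + 5.375 = 21.319 cm³.
Mass = 21.319 × 1.28, so 27.28832 g.

27.3 g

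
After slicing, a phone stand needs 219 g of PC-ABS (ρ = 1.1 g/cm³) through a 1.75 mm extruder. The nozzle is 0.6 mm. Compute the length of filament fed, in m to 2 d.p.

82.77 m

Volume = 219 g / 1.1 g·cm⁻³ = 199.0909 cm³ = 199090.9 mm³.
A = π r² = π × 0.875² = 2.4053 mm².
L = V/A = 199090.9/2.4053 = 82771.75 mm → 82.77 m.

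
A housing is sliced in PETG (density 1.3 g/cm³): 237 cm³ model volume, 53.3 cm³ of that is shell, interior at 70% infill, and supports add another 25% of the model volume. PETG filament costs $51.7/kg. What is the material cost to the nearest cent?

Infill region = 237 − 53.3, so 183.7 cm³.
Deposited infill = 0.70 × 183.7 = 128.59 cm³.
Support: 0.25 × 237 → 59.25 cm³.
Total extruded = 53.3 + 128.59 + 59.25 = 241.14 cm³.
Mass = 241.14 × 1.3 = 313.482 g.
At $51.7/kg: 313.482/1000 × 51.7 = $16.21.

$16.21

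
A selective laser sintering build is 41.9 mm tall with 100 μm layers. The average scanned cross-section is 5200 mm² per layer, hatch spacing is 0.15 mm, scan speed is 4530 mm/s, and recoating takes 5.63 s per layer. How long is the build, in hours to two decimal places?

1.55 hours

Layers = ⌈41.9/0.1⌉ = 419.
Scan path per layer = 5200 / 0.15 = 34666.7 mm.
Laser time per layer = 34666.7 / 4530 = 7.6527 s.
Layer cycle = 7.6527 + 5.63 = 13.2827 s.
Total: 419 × 13.2827 s = 5565.4513 s → 1.55 hours.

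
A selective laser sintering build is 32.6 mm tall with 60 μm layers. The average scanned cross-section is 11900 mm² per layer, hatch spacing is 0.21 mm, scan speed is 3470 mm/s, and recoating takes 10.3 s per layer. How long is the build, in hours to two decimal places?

Number of layers: 32.6 / 0.06 → 544 (rounded up).
Hatch length per layer = 11900 / 0.21 = 56666.7 mm.
Scan time per layer = 56666.7 / 3470 = 16.3305 s.
Time per layer: 16.3305 + 10.3 → 26.6305 s.
544 layers × 26.6305 s/layer = 14486.992 s, i.e. 4.02 hours.

4.02 hours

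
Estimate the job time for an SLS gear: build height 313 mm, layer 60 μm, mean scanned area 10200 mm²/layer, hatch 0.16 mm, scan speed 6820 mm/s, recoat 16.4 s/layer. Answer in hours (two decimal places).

Number of layers: 313 / 0.06 → 5217 (rounded up).
Per-layer scan distance = 10200 / 0.16, so 63750 mm.
Laser time per layer = 63750 / 6820 = 9.3475 s.
Time per layer: 9.3475 + 16.4 → 25.7475 s.
Build time = 5217 × 25.7475 = 134324.7075 s = 37.31 hours.

37.31 hours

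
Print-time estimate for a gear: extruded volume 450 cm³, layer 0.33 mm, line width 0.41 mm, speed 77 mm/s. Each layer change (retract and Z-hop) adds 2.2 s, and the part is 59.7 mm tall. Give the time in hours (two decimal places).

12.11 hours

Line area = 0.33 × 0.41 = 0.1353 mm².
Path length: 450000 mm³ / 0.1353 mm² → 3325942.4 mm.
Extrusion time = 3325942.4 / 77 = 43194.1 s.
Number of layers: 59.7 / 0.33 → 181 (rounded up).
Layer-change overhead: 181 × 2.2 → 398.2 s.
Altogether 43194.1 + 398.2 = 43592.3 s, i.e. 12.11 hours.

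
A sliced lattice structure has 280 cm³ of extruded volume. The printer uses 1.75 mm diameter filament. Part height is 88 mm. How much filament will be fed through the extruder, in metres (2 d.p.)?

116.41 m

Filament cross-section = π × (1.75/2)² = 2.4053 mm².
Length = 280 cm³ / 2.4053 mm² = 280000 / 2.4053 = 116409.6 mm = 116.41 m.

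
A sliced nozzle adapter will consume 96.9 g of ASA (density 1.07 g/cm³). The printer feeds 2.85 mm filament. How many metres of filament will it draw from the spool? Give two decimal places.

14.20 m

Extruded volume: 96.9/1.07 = 90.5607 cm³ (90560.7 mm³).
Cross-section of 2.85 mm filament: π·(2.85/2)² = 6.3794 mm².
L = V/A = 90560.7/6.3794 = 14195.8 mm → 14.20 m.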